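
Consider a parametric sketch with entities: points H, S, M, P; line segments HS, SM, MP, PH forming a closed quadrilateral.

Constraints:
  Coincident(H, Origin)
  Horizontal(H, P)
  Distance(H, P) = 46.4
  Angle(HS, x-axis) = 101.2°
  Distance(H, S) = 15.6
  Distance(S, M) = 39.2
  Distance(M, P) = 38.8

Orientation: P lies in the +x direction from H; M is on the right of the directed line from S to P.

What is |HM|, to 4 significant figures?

24.30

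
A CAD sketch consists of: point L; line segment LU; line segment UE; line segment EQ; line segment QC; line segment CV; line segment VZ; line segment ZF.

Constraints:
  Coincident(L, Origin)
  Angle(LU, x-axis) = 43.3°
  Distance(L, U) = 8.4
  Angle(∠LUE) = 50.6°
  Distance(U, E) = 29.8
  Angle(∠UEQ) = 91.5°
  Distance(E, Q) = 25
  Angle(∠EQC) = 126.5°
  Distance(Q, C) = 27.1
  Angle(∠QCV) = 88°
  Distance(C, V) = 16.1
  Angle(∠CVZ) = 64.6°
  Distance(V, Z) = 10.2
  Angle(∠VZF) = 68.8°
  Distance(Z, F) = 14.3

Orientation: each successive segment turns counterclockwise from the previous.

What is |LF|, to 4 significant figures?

34.38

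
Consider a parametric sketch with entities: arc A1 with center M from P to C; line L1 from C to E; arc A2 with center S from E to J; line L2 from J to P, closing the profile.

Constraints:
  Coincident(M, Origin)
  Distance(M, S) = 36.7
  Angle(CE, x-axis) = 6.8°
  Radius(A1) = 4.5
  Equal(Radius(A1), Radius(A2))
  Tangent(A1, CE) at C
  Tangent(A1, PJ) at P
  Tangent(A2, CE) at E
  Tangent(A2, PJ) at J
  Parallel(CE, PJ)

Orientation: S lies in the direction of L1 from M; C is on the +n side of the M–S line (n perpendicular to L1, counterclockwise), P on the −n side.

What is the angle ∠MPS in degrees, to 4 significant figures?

83.01°

M is at the origin and S lies 36.7 along u from M, so S = 36.7·u = (36.44, 4.345). Tangency of A1 to both parallel lines with radius 4.5 puts C and P at M ± 4.5·n: C = (-0.5328, 4.468), P = (0.5328, -4.468). Then cos ∠MPS = PM·PS / (|PM||PS|), giving 83.01°.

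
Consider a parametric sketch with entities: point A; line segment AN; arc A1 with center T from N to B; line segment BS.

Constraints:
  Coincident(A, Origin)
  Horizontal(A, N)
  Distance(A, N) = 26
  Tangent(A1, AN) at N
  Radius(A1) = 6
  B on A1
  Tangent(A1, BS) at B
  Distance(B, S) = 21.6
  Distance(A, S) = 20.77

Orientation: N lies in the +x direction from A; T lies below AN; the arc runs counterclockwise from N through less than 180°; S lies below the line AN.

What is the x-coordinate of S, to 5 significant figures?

7.8899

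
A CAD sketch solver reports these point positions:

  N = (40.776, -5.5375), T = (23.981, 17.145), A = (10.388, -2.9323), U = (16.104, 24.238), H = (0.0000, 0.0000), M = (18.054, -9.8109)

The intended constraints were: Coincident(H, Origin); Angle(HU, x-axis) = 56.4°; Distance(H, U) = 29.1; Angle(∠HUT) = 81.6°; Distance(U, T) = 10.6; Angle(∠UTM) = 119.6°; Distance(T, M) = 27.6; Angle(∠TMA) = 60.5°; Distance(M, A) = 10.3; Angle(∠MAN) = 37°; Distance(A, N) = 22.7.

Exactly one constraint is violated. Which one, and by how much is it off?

Distance(A, N) = 22.7 — off by 7.80.

H = (0.00, 0.00) ✓; HU at 56.40° ✓; |HU| = 29.10 ✓; ∠HUT = 81.60° ✓; |UT| = 10.60 ✓; ∠UTM = 119.6° ✓; |TM| = 27.60 ✓; ∠TMA = 60.50° ✓; |MA| = 10.30 ✓; ∠MAN = 37.00° ✓; |AN| = 30.50 ✗.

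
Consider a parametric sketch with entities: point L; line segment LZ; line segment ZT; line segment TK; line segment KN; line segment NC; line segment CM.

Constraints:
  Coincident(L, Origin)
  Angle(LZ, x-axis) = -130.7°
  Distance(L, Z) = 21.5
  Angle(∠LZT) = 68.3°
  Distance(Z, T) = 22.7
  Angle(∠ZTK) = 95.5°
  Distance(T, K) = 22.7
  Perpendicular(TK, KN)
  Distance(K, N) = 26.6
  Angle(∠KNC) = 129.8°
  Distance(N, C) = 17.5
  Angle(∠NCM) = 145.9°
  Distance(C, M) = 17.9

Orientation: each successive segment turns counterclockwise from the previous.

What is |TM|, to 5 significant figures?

40.494

L is at the origin; LZ runs at -130.7° with length 21.5, so Z = (-14.020, -16.300). ∠LZT = 68.3° gives ZT at -19.000° from the x-axis; with |ZT| = 22.7, T = (7.4432, -23.690). ∠ZTK = 95.5° gives TK at 65.500° from the x-axis; with |TK| = 22.7, K = (16.857, -3.0342). TK ⟂ KN, so KN runs at 155.50°; with |KN| = 26.6, N = (-7.3483, 7.9967). ∠KNC = 129.8° gives NC at -154.30° from the x-axis; with |NC| = 17.5, C = (-23.117, 0.40764). ∠NCM = 145.9° gives CM at -120.20° from the x-axis; with |CM| = 17.9, M = (-32.121, -15.063). Then |TM| = |M − T| = 40.494.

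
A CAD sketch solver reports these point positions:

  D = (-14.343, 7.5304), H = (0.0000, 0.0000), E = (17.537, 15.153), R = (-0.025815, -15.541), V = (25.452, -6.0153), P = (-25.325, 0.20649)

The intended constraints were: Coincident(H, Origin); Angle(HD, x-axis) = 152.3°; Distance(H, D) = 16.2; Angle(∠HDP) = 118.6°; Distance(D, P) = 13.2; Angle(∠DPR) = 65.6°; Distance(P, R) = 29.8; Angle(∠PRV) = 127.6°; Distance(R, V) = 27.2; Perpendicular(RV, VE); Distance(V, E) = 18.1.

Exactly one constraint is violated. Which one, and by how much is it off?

Distance(V, E) = 18.1 — off by 4.50.

H = (0.00, 0.00) ✓; HD at 152.3° ✓; |HD| = 16.20 ✓; ∠HDP = 118.6° ✓; |DP| = 13.20 ✓; ∠DPR = 65.60° ✓; |PR| = 29.80 ✓; ∠PRV = 127.6° ✓; |RV| = 27.20 ✓; ∠(RV, VE) = 90.00° ✓; |VE| = 22.60 ✗.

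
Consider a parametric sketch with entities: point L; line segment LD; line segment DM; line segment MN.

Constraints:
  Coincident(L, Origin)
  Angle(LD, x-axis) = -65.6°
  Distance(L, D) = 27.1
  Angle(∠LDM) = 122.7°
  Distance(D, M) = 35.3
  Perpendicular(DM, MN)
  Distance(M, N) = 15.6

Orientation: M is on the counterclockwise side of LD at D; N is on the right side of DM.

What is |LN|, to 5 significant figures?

63.000

∠LDM = 122.7°, so DM runs at -65.6° + (180° − 122.7°) = -8.3000° from the x-axis; with |DM| = 35.3, M = D + 35.3·(cos -8.3000°, sin -8.3000°) = (46.125, -29.775). The perpendicularity gives MN at right angles to DM; with |MN| = 15.6 on the right of DM, N = M + 15.6·(-0.14436, -0.98953) = (43.873, -45.212). Then |LN| = |N − L| = 63.000.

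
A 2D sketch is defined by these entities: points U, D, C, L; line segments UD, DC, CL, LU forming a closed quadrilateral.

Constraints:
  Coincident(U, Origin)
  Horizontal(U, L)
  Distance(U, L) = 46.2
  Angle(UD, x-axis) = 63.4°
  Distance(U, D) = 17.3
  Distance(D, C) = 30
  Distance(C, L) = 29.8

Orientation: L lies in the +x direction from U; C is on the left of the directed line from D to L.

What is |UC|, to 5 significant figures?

44.738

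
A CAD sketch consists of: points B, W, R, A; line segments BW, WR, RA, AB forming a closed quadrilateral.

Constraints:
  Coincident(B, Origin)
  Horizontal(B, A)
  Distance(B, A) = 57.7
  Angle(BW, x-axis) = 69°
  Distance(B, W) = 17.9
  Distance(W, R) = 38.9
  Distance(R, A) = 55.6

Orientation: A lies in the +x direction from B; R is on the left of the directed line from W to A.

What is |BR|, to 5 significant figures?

56.350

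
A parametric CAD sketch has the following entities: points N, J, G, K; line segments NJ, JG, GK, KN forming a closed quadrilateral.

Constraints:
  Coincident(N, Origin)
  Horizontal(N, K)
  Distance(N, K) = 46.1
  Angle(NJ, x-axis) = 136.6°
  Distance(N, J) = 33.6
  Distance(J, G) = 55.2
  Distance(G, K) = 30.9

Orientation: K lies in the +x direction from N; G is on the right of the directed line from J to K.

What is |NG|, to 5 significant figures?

21.743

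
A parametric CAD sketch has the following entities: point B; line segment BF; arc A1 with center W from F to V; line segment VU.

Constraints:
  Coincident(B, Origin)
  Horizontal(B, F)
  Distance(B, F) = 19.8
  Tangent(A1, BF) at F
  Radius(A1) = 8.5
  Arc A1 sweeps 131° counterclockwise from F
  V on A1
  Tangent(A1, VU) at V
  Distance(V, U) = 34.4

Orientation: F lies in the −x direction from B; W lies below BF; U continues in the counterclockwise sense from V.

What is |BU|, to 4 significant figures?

40.20

On A1, F sits at bearing 90° from W; a 131° counterclockwise sweep puts V at bearing 221°, so V = W + 8.5·(cos 221°, sin 221°) = (-26.22, -14.08). The tangent condition forces WV to be normal to VU, so VU runs along (−sin 221°, cos 221°); with |VU| = 34.4, U = (-3.647, -40.04). Then |BU| = |U − B| = 40.20.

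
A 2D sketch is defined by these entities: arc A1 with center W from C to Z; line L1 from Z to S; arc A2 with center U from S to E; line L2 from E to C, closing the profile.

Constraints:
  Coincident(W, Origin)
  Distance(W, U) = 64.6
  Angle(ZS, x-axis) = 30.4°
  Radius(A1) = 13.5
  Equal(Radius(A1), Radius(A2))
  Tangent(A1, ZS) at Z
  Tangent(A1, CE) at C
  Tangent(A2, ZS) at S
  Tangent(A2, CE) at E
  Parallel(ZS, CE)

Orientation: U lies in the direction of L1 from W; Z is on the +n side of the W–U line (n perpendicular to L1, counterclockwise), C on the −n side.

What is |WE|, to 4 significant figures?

66.00

The slot axis is L1's direction at 30.4°, so u = (cos 30.4°, sin 30.4°) = (0.8625, 0.5060) and n = (−sin 30.4°, cos 30.4°) = (-0.5060, 0.8625). W is at the origin and U lies 64.6 along u from W, so U = 64.6·u = (55.72, 32.69). Tangency of A1 to both parallel lines with radius 13.5 puts Z and C at W ± 13.5·n: Z = (-6.831, 11.64), C = (6.831, -11.64). Equal radii place S and E the same way about U: S = U + 13.5·n = (48.89, 44.33), E = U − 13.5·n = (62.55, 21.05). Then |WE| = |E − W| = 66.00.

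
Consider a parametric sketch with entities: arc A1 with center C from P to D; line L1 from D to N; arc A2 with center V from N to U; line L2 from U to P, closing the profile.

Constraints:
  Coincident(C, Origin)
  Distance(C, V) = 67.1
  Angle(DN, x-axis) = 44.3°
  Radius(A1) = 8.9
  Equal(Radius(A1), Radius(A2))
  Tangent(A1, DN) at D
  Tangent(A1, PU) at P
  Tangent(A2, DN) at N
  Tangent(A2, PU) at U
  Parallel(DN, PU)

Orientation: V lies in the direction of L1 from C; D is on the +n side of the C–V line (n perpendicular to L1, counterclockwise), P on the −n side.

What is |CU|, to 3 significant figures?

67.7

The slot axis is L1's direction at 44.3°, so u = (cos 44.3°, sin 44.3°) = (0.716, 0.698) and n = (−sin 44.3°, cos 44.3°) = (-0.698, 0.716). C is at the origin and V lies 67.1 along u from C, so V = 67.1·u = (48.0, 46.9). Tangency of A1 to both parallel lines with radius 8.9 puts D and P at C ± 8.9·n: D = (-6.22, 6.37), P = (6.22, -6.37). Equal radii place N and U the same way about V: N = V + 8.9·n = (41.8, 53.2), U = V − 8.9·n = (54.2, 40.5). Then |CU| = |U − C| = 67.7.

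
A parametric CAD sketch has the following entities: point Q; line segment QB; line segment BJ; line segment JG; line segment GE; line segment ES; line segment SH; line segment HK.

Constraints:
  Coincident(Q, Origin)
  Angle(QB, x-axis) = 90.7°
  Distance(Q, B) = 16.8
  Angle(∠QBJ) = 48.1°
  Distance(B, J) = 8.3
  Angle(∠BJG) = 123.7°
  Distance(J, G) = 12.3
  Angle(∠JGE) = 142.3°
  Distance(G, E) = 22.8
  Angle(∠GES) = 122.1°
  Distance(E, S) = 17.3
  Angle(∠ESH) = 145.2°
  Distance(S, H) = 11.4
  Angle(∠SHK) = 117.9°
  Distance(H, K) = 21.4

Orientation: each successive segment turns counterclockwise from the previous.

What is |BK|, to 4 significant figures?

28.74

Q is at the origin; QB runs at 90.7° with length 16.8, so B = (-0.2052, 16.80). ∠QBJ = 48.1° gives BJ at -137.4° from the x-axis; with |BJ| = 8.3, J = (-6.315, 11.18). ∠BJG = 123.7° gives JG at -81.10° from the x-axis; with |JG| = 12.3, G = (-4.412, -0.9712). ∠JGE = 142.3° gives GE at -43.40° from the x-axis; with |GE| = 22.8, E = (12.15, -16.64). ∠GES = 122.1° gives ES at 14.50° from the x-axis; with |ES| = 17.3, S = (28.90, -12.31). ∠ESH = 145.2° gives SH at 49.30° from the x-axis; with |SH| = 11.4, H = (36.34, -3.663). ∠SHK = 117.9° gives HK at 111.4° from the x-axis; with |HK| = 21.4, K = (28.53, 16.26). Then |BK| = |K − B| = 28.74.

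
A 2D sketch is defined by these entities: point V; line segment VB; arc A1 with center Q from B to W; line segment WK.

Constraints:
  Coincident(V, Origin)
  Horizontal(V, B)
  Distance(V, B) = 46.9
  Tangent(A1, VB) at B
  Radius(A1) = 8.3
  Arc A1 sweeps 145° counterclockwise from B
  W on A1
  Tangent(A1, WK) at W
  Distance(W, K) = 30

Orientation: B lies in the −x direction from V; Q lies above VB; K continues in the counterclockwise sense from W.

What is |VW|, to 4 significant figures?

44.76

V is at the origin; VB is horizontal with |VB| = 46.9 and B on the −x side, so B = (-46.90, 0.000). A1 meets VB tangentially, so QB is at right angles to VB, so Q = B + (0, 8.3) = (-46.90, 8.300). On A1, B sits at bearing -90° from Q; a 145° counterclockwise sweep puts W at bearing 55°, so W = Q + 8.3·(cos 55°, sin 55°) = (-42.14, 15.10). Then |VW| = |W − V| = 44.76.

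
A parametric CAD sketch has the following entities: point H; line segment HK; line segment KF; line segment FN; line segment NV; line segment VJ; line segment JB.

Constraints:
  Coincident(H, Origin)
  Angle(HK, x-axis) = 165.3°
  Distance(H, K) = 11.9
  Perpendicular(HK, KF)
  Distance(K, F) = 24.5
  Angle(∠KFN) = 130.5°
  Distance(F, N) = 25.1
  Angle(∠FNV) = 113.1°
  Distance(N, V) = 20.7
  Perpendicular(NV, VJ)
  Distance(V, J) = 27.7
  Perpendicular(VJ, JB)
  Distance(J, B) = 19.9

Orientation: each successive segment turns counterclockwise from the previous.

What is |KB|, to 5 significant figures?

17.334

H is at the origin; HK runs at 165.3° with length 11.9, so K = (-11.510, 3.0197). The perpendicularity gives KF at right angles to HK, so KF runs at -104.70°; with |KF| = 24.5, F = (-17.728, -20.678). ∠KFN = 130.5° gives FN at -55.200° from the x-axis; with |FN| = 25.1, N = (-3.4026, -41.289). ∠FNV = 113.1° gives NV at 11.700° from the x-axis; with |NV| = 20.7, V = (16.867, -37.091). NV is perpendicular to VJ, so VJ runs at 101.70°; with |VJ| = 27.7, J = (11.250, -9.9670). The perpendicularity gives JB at right angles to VJ, so JB runs at -168.30°; with |JB| = 19.9, B = (-8.2365, -14.002). Then |KB| = |B − K| = 17.334.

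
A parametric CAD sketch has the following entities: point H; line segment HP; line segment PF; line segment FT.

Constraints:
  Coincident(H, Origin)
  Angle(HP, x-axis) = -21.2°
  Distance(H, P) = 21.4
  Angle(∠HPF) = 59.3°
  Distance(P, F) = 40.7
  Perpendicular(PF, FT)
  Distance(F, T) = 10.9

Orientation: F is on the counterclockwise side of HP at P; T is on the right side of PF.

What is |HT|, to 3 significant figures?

41.8

∠HPF = 59.3°, so PF runs at -21.2° + (180° − 59.3°) = 99.5° from the x-axis; with |PF| = 40.7, F = P + 40.7·(cos 99.5°, sin 99.5°) = (13.2, 32.4). The perpendicularity gives FT at right angles to PF; with |FT| = 10.9 on the right of PF, T = F + 10.9·(0.986, 0.165) = (24.0, 34.2). Then |HT| = |T − H| = 41.8.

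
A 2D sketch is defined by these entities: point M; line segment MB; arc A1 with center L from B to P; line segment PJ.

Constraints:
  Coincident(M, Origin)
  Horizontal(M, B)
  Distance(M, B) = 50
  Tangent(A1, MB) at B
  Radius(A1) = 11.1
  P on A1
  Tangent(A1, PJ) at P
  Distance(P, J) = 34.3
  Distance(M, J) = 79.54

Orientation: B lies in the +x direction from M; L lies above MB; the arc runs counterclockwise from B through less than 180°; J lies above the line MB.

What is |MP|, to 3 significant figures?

61.6

Checks: |LP| = 11.10 ✓; ∠(LP, PJ) = 90.00° ✓; |PJ| = 34.30 ✓; |MJ| = 79.54 ✓.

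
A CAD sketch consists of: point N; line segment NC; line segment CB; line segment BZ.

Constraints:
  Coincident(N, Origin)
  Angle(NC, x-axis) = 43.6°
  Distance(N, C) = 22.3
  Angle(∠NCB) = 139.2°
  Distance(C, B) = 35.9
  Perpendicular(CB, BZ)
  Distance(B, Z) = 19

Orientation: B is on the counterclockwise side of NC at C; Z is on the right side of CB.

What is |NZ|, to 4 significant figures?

62.55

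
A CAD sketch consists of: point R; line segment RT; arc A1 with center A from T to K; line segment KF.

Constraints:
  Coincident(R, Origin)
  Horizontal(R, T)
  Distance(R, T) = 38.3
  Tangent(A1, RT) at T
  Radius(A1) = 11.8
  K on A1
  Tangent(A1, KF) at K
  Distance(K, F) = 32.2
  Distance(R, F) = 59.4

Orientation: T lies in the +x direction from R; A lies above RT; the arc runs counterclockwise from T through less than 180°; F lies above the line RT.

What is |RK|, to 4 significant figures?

51.85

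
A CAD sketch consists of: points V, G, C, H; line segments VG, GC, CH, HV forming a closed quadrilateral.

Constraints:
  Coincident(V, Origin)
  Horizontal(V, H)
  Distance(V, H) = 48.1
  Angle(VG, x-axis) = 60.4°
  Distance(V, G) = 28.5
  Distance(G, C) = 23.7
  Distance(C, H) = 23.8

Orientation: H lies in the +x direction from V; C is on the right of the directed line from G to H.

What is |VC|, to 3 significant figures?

24.8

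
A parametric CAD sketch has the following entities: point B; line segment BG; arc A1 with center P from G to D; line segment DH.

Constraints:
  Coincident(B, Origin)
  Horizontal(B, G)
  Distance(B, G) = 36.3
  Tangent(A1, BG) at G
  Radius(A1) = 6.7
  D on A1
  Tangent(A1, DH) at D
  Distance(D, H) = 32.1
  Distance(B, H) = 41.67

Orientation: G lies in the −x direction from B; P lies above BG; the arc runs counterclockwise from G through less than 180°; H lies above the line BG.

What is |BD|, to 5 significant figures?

30.245

Checks: B.y = 0.00, G.y = 0.00 ✓; |BG| = 36.30 ✓; |PD| = 6.700 ✓; ∠(PD, DH) = 90.00° ✓; |DH| = 32.10 ✓; |BH| = 41.67 ✓.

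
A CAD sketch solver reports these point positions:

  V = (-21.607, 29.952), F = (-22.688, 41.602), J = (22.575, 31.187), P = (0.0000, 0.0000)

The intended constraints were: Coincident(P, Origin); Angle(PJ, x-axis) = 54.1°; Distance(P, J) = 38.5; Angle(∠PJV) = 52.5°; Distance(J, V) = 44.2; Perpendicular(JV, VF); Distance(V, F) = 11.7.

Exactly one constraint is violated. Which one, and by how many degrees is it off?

Perpendicular(JV, VF) — off by 3.70°.

P = (0.00, 0.00) ✓; PJ at 54.10° ✓; |PJ| = 38.50 ✓; ∠PJV = 52.50° ✓; |JV| = 44.20 ✓; ∠(JV, VF) = 86.30° ✗; |VF| = 11.70 ✓.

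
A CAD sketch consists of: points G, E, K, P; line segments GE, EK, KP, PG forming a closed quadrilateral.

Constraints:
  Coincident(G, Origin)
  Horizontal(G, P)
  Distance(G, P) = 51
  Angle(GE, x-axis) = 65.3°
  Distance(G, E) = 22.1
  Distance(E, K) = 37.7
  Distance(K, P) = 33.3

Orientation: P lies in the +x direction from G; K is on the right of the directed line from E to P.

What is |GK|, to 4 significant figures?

26.58

G is at the origin; G and P share the same y with |GP| = 51.0 and P in +x, so P = (51.0, 0). GE runs at 65.3° with |GE| = 22.1, so E = (9.235, 20.08). K is determined by |EK| = 37.7 and |KP| = 33.3 together: it lies at the intersection of circle(E, 37.7) and circle(P, 33.3). With |EP| = 46.34, the foot of the radical line on EP is 26.54 from E and the perpendicular offset is √(37.7² − 26.54²) = 26.77. Taking the right-of-EP solution: K = (21.55, -15.55).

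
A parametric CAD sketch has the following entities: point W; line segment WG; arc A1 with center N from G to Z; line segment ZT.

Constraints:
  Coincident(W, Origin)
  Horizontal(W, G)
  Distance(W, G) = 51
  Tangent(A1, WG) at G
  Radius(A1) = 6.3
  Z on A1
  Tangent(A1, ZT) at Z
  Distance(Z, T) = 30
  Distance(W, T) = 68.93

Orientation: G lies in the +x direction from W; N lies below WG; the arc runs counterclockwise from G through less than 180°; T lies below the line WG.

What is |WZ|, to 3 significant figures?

46.3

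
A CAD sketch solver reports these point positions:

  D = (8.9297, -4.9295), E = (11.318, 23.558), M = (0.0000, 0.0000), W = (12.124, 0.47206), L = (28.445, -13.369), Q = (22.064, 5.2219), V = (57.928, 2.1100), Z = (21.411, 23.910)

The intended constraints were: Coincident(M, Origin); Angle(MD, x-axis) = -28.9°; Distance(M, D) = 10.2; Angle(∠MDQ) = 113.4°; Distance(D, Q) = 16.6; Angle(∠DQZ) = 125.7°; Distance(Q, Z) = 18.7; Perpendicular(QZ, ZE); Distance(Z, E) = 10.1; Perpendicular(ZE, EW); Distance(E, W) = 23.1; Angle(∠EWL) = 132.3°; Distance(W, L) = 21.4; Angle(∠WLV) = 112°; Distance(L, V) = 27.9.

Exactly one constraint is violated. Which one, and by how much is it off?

Distance(L, V) = 27.9 — off by 5.40.

M = (0.00, 0.00) ✓; MD at -28.90° ✓; |MD| = 10.20 ✓; ∠MDQ = 113.4° ✓; |DQ| = 16.60 ✓; ∠DQZ = 125.7° ✓; |QZ| = 18.70 ✓; ∠(QZ, ZE) = 90.00° ✓; |ZE| = 10.10 ✓; ∠(ZE, EW) = 90.00° ✓; |EW| = 23.10 ✓; ∠EWL = 132.3° ✓; |WL| = 21.40 ✓; ∠WLV = 112.0° ✓; |LV| = 33.30 ✗.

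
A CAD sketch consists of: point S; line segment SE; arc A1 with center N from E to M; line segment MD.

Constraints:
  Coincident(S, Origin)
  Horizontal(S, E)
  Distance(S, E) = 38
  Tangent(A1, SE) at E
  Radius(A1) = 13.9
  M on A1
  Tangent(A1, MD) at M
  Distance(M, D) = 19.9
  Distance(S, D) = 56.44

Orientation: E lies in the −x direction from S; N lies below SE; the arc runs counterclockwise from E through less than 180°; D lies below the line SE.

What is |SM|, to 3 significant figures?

54.3

S is at the origin; S and E share the same y with |SE| = 38.0 and E on the −x side, so E = (-38.0, 0.00). A1 meets SE tangentially, so NE is at right angles to SE, so N = E + (0, -13.9) = (-38.0, -13.9). Since NM ⟂ MD (tangency), |ND| = √(13.9² + 19.9²) = 24.3 regardless of where M sits on A1. So D lies on both circle(S, 56.44) and circle(N, 24.3); the below-SE intersection is D = (-41.9, -37.9). M is the foot of the tangent from D: M = (-50.5, -20.0).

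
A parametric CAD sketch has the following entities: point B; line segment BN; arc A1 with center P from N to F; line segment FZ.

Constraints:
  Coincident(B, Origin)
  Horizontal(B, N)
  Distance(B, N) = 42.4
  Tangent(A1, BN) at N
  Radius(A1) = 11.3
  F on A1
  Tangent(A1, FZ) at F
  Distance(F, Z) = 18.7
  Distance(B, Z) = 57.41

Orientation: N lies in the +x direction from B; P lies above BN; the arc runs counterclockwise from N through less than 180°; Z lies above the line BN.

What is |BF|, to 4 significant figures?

55.16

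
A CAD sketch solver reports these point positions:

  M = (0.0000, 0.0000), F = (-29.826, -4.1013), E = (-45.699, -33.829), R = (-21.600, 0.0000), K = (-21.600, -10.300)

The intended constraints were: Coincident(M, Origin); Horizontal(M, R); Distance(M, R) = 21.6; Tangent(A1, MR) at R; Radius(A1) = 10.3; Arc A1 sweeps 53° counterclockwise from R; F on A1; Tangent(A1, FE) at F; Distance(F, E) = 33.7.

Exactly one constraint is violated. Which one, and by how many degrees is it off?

Tangent(A1, FE) at F — off by 8.90°.

M = (0.00, 0.00) ✓; M.y = 0.00, R.y = 0.00 ✓; |MR| = 21.60 ✓; ∠(KR, RM) = 90.00° ✓; |KR| = 10.30 ✓; bearing(K→F) − bearing(K→R) = 53.00° ✓; |KF| = 10.30 ✓; ∠(KF, FE) = 81.10° ✗; |FE| = 33.70 ✓.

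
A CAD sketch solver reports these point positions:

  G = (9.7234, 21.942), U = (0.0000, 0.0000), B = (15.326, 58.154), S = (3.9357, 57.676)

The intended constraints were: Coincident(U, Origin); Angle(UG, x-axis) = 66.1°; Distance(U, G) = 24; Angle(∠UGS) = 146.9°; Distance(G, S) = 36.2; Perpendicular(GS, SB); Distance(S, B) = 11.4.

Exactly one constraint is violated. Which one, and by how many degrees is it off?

Perpendicular(GS, SB) — off by 6.80°.

U = (0.00, 0.00) ✓; UG at 66.10° ✓; |UG| = 24.00 ✓; ∠UGS = 146.9° ✓; |GS| = 36.20 ✓; ∠(GS, SB) = 96.80° ✗; |SB| = 11.40 ✓.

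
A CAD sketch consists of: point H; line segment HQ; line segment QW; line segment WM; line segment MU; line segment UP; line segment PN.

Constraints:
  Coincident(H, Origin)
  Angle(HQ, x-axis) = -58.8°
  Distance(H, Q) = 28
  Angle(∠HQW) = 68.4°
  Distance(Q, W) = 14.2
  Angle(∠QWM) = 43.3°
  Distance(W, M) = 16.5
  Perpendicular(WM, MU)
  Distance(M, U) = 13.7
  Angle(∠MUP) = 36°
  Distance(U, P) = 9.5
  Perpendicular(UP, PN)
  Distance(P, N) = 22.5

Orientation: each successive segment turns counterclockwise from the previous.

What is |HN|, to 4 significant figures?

12.38

H is at the origin; HQ runs at -58.8° with length 28.0, so Q = (14.50, -23.95). ∠HQW = 68.4° gives QW at 52.80° from the x-axis; with |QW| = 14.2, W = (23.09, -12.64). ∠QWM = 43.3° gives WM at -170.5° from the x-axis; with |WM| = 16.5, M = (6.816, -15.36). WM is perpendicular to MU, so MU runs at -80.50°; with |MU| = 13.7, U = (9.078, -28.87). ∠MUP = 36.0° gives UP at 63.50° from the x-axis; with |UP| = 9.5, P = (13.32, -20.37). UP is perpendicular to PN, so PN runs at 153.5°; with |PN| = 22.5, N = (-6.820, -10.33). Then |HN| = |N − H| = 12.38.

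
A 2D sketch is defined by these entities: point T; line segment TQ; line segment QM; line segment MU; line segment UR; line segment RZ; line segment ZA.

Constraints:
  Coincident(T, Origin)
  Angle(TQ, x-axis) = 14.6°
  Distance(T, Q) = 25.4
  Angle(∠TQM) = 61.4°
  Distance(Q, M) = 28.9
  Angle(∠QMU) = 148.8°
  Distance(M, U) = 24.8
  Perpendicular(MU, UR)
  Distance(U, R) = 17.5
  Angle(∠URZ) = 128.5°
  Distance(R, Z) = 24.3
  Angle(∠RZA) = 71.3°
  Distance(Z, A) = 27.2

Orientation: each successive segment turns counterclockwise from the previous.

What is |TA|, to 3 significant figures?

20.7

T is at the origin; TQ runs at 14.6° with length 25.4, so Q = (24.6, 6.40). ∠TQM = 61.4° gives QM at 133° from the x-axis; with |QM| = 28.9, M = (4.80, 27.5). ∠QMU = 148.8° gives MU at 164° from the x-axis; with |MU| = 24.8, U = (-19.1, 34.1). The perpendicularity gives UR at right angles to MU, so UR runs at -106°; with |UR| = 17.5, R = (-23.8, 17.3). ∠URZ = 128.5° gives RZ at -54.1° from the x-axis; with |RZ| = 24.3, Z = (-9.55, -2.40). ∠RZA = 71.3° gives ZA at 54.6° from the x-axis; with |ZA| = 27.2, A = (6.21, 19.8). Then |TA| = |A − T| = 20.7.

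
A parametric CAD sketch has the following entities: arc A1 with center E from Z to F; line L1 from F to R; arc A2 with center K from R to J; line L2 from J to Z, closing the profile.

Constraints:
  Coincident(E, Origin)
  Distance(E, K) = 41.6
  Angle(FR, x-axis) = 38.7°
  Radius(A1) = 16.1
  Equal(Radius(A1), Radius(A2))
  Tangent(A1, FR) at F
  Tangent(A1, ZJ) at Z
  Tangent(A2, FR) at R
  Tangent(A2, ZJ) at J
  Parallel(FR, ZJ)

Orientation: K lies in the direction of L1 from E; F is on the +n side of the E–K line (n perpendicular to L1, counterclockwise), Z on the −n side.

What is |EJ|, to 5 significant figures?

44.607

The slot axis is L1's direction at 38.7°, so u = (cos 38.7°, sin 38.7°) = (0.78043, 0.62524) and n = (−sin 38.7°, cos 38.7°) = (-0.62524, 0.78043). E is at the origin and K lies 41.6 along u from E, so K = 41.6·u = (32.466, 26.010). Tangency of A1 to both parallel lines with radius 16.1 puts F and Z at E ± 16.1·n: F = (-10.066, 12.565), Z = (10.066, -12.565). Equal radii place R and J the same way about K: R = K + 16.1·n = (22.399, 38.575), J = K − 16.1·n = (42.532, 13.445). Then |EJ| = |J − E| = 44.607.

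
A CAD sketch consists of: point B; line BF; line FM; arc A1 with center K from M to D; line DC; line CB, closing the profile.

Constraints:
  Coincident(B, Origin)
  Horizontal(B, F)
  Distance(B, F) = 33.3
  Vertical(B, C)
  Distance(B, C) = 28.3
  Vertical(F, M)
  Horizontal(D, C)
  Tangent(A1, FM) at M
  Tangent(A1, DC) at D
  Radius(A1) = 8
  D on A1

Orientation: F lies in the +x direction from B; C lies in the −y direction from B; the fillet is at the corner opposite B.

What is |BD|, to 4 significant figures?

37.96

B is at the origin; BF is horizontal with |BF| = 33.3 and F on the +x side, so F = (33.30, 0.000). B and C share the same x with |BC| = 28.3 and C on the −y side, so C = (0.000, -28.30). The virtual corner opposite B is at (33.30, -28.30). The tangent condition forces KM to be normal to FM and tangency of A1 to DC means the radius KD is perpendicular to DC, with radius 8.0, so the center K sits 8.0 in from both sides at K = (25.30, -20.30). That places the tangent points at M = (33.30, -20.30) on FM and D = (25.30, -28.30) on DC. Then |BD| = |D − B| = 37.96.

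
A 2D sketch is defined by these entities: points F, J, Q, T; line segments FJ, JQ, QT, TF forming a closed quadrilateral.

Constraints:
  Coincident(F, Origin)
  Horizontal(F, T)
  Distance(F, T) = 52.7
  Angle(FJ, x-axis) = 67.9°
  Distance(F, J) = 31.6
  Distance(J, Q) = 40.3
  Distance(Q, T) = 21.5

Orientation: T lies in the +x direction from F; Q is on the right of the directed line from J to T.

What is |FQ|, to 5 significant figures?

32.459

Checks: |JQ| = 40.30 ✓; |QT| = 21.50 ✓.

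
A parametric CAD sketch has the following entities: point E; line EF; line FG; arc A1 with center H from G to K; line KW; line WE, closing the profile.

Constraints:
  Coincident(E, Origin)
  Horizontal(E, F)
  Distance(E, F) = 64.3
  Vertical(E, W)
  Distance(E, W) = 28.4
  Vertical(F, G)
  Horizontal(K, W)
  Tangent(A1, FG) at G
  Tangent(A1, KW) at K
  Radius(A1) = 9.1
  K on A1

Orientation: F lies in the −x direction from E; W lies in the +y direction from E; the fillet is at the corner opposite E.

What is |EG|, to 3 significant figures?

67.1

E is at the origin; E and F share the same y with |EF| = 64.3 and F on the −x side, so F = (-64.3, 0.00). E and W share the same x with |EW| = 28.4 and W on the +y side, so W = (0.00, 28.4). The virtual corner opposite E is at (-64.3, 28.4). A1 meets FG tangentially, so HG is at right angles to FG and since A1 is tangent to KW there, HK ⟂ KW, with radius 9.1, so the center H sits 9.1 in from both sides at H = (-55.2, 19.3). That places the tangent points at G = (-64.3, 19.3) on FG and K = (-55.2, 28.4) on KW. Then |EG| = |G − E| = 67.1.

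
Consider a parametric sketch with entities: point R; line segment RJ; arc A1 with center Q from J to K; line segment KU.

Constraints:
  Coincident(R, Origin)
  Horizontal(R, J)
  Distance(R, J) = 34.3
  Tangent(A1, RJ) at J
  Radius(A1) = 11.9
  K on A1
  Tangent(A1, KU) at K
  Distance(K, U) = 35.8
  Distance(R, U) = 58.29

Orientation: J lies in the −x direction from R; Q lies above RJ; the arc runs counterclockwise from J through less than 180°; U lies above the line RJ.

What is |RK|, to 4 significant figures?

27.00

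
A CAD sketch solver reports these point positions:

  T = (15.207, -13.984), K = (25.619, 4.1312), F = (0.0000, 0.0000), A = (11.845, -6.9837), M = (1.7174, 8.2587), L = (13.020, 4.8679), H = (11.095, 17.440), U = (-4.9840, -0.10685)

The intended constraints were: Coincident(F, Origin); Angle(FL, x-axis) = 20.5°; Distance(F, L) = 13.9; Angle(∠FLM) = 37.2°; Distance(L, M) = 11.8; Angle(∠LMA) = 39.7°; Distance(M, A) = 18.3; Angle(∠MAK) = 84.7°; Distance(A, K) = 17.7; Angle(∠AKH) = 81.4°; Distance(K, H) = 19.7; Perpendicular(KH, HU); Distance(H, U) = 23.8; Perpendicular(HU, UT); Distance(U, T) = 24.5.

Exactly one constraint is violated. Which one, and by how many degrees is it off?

Perpendicular(HU, UT) — off by 8.00°.

F = (0.00, 0.00) ✓; FL at 20.50° ✓; |FL| = 13.90 ✓; ∠FLM = 37.20° ✓; |LM| = 11.80 ✓; ∠LMA = 39.70° ✓; |MA| = 18.30 ✓; ∠MAK = 84.70° ✓; |AK| = 17.70 ✓; ∠AKH = 81.40° ✓; |KH| = 19.70 ✓; ∠(KH, HU) = 90.00° ✓; |HU| = 23.80 ✓; ∠(HU, UT) = 98.00° ✗; |UT| = 24.50 ✓.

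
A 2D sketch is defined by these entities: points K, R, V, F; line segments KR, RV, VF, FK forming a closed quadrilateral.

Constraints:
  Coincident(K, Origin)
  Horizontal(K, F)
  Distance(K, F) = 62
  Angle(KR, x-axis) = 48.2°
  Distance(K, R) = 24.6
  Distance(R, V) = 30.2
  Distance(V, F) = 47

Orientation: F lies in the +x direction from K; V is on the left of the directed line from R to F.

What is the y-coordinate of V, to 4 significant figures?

40.04

Checks: |RV| = 30.20 ✓; |VF| = 47.00 ✓.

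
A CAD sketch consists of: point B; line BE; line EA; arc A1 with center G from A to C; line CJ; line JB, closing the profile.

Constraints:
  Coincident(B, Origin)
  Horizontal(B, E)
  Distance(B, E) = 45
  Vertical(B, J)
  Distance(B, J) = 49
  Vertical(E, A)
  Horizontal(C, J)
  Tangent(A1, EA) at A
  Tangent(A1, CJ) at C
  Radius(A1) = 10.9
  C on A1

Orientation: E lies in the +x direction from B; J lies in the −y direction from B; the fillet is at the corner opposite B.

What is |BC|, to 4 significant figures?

59.70

B is at the origin; BE is horizontal with |BE| = 45.0 and E on the +x side, so E = (45.00, 0.000). B and J share the same x with |BJ| = 49.0 and J on the −y side, so J = (0.000, -49.00). The virtual corner opposite B is at (45.00, -49.00). Since A1 is tangent to EA there, GA ⟂ EA and the tangent condition forces GC to be normal to CJ, with radius 10.9, so the center G sits 10.9 in from both sides at G = (34.10, -38.10). That places the tangent points at A = (45.00, -38.10) on EA and C = (34.10, -49.00) on CJ. Then |BC| = |C − B| = 59.70.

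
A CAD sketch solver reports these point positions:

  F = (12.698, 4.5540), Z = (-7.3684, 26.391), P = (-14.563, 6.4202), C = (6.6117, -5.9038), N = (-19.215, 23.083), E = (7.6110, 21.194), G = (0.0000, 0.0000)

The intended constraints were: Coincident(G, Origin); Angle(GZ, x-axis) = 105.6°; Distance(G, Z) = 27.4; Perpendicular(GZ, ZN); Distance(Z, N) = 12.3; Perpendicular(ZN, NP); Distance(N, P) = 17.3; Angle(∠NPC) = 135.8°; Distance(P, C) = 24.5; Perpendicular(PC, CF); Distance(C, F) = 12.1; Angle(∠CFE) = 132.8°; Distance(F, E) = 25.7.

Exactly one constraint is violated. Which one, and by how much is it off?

Distance(F, E) = 25.7 — off by 8.30.

G = (0.00, 0.00) ✓; GZ at 105.6° ✓; |GZ| = 27.40 ✓; ∠(GZ, ZN) = 90.00° ✓; |ZN| = 12.30 ✓; ∠(ZN, NP) = 90.00° ✓; |NP| = 17.30 ✓; ∠NPC = 135.8° ✓; |PC| = 24.50 ✓; ∠(PC, CF) = 90.00° ✓; |CF| = 12.10 ✓; ∠CFE = 132.8° ✓; |FE| = 17.40 ✗.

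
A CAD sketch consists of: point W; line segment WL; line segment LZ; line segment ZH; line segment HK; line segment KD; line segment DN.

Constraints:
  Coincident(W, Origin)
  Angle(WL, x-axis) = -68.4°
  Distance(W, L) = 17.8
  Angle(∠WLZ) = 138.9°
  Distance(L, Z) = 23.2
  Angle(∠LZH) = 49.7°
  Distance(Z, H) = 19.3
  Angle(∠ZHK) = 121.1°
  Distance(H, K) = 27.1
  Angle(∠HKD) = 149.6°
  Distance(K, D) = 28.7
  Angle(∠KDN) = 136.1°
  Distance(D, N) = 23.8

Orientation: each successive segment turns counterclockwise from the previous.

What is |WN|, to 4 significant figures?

51.22

W is at the origin; WL runs at -68.4° with length 17.8, so L = (6.553, -16.55). ∠WLZ = 138.9° gives LZ at -27.30° from the x-axis; with |LZ| = 23.2, Z = (27.17, -27.19). ∠LZH = 49.7° gives ZH at 103.0° from the x-axis; with |ZH| = 19.3, H = (22.83, -8.385). ∠ZHK = 121.1° gives HK at 161.9° from the x-axis; with |HK| = 27.1, K = (-2.932, 0.03398). ∠HKD = 149.6° gives KD at -167.7° from the x-axis; with |KD| = 28.7, D = (-30.97, -6.080). ∠KDN = 136.1° gives DN at -123.8° from the x-axis; with |DN| = 23.8, N = (-44.21, -25.86). Then |WN| = |N − W| = 51.22.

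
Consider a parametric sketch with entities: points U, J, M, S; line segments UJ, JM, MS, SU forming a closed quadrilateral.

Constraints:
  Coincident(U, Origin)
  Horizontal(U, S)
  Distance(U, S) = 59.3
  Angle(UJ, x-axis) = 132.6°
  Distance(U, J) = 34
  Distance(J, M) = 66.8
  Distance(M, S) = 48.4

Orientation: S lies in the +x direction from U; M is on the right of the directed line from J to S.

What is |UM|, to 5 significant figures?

32.935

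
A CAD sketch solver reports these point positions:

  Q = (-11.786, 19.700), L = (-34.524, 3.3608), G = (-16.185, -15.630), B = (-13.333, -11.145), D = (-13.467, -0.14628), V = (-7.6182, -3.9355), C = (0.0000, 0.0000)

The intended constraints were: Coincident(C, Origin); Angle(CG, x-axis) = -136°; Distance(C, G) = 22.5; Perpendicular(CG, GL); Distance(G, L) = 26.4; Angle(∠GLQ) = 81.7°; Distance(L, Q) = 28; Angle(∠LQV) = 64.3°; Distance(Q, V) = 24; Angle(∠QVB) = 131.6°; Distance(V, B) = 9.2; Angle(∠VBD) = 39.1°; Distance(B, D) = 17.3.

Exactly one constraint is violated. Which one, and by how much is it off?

Distance(B, D) = 17.3 — off by 6.30.

C = (0.00, 0.00) ✓; CG at -136.0° ✓; |CG| = 22.50 ✓; ∠(CG, GL) = 90.00° ✓; |GL| = 26.40 ✓; ∠GLQ = 81.70° ✓; |LQ| = 28.00 ✓; ∠LQV = 64.30° ✓; |QV| = 24.00 ✓; ∠QVB = 131.6° ✓; |VB| = 9.200 ✓; ∠VBD = 39.10° ✓; |BD| = 11.00 ✗.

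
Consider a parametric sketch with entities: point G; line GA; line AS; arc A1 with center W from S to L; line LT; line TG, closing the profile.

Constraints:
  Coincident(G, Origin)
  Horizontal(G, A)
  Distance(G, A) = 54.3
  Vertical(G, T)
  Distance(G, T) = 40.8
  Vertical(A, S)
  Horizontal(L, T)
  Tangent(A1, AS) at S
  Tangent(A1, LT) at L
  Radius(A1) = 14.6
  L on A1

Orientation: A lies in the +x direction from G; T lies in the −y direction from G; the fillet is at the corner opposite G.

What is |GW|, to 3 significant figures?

47.6

G is at the origin; G and A share the same y with |GA| = 54.3 and A on the +x side, so A = (54.3, 0.00). GT is vertical with |GT| = 40.8 and T on the −y side, so T = (0.00, -40.8). The virtual corner opposite G is at (54.3, -40.8). Tangency of A1 to AS means the radius WS is perpendicular to AS and the tangent condition forces WL to be normal to LT, with radius 14.6, so the center W sits 14.6 in from both sides at W = (39.7, -26.2). Then |GW| = |W − G| = 47.6.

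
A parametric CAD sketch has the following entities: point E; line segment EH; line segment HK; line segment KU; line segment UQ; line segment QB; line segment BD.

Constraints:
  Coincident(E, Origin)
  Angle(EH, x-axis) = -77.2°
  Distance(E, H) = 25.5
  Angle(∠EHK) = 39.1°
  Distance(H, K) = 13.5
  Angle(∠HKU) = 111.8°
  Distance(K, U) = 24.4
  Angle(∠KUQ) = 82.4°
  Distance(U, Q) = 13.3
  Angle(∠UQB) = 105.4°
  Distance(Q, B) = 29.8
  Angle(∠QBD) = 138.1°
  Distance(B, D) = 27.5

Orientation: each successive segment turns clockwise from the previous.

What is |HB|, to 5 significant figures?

5.0517

∠KUQ = 82.4° gives UQ at -23.900° from the x-axis; with |UQ| = 13.3, Q = (14.034, 1.4945). ∠UQB = 105.4° gives QB at -98.500° from the x-axis; with |QB| = 29.8, B = (9.6290, -27.978). Then |HB| = |B − H| = 5.0517.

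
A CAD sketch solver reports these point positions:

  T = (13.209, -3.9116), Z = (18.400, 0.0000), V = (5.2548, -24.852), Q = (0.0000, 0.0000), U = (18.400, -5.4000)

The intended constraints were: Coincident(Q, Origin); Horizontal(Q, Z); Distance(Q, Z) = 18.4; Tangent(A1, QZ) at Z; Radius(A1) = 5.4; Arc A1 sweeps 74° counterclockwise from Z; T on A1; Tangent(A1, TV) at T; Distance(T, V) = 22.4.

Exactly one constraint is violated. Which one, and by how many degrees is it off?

Tangent(A1, TV) at T — off by 4.80°.

Q = (0.00, 0.00) ✓; Q.y = 0.00, Z.y = 0.00 ✓; |QZ| = 18.40 ✓; ∠(UZ, ZQ) = 90.00° ✓; |UZ| = 5.400 ✓; bearing(U→T) − bearing(U→Z) = 74.00° ✓; |UT| = 5.400 ✓; ∠(UT, TV) = 94.80° ✗; |TV| = 22.40 ✓.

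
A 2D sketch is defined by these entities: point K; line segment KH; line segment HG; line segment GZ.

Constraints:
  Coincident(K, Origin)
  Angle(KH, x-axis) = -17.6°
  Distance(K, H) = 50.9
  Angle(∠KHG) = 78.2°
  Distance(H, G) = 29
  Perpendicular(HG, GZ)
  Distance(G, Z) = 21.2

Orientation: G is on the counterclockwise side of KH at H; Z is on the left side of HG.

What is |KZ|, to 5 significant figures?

34.132

∠KHG = 78.2°, so HG runs at -17.6° + (180° − 78.2°) = 84.200° from the x-axis; with |HG| = 29.0, G = H + 29.0·(cos 84.200°, sin 84.200°) = (51.448, 13.461). HG is perpendicular to GZ; with |GZ| = 21.2 on the left of HG, Z = G + 21.2·(-0.99488, 0.10106) = (30.357, 15.603). Then |KZ| = |Z − K| = 34.132.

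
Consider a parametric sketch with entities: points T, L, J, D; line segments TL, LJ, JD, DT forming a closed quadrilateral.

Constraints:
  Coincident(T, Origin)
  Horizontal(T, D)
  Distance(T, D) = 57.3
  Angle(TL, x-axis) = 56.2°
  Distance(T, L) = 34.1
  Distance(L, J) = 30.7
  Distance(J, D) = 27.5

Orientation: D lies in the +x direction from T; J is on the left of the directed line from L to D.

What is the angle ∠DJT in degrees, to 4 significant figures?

78.22°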